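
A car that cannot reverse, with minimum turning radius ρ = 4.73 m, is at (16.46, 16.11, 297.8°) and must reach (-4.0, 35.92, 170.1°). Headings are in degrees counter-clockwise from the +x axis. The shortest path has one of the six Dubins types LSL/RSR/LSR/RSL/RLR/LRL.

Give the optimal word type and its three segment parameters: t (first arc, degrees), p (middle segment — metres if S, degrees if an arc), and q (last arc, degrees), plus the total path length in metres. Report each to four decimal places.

RSL: t = 186.0985°, p = 22.4454 m, q = 58.3985°, L = 42.6296 m

Let ψ = atan2(Δy, Δx) = atan2(19.81, -20.46) = 135.9247° be the start→goal bearing.
Normalize: d = |goal − start| / ρ = 28.478899/4.73 = 6.020909, α = (θ_start − ψ) mod 360° = 161.8753° = 2.825256 rad, β = (θ_goal − ψ) mod 360° = 34.1753° = 0.596471 rad.
Common terms: sin α = 0.311087, cos α = -0.950382, sin β = 0.561726, cos β = 0.827323, cos(α−β) = -0.611527, d² = 36.251344. Work in radians in the unit-radius frame; every candidate has L = ρ·(t + p + q).
LSL: p² = 2 + d² − 2cos(α−β) + 2d(sin α − sin β) = 36.456242; p = √p² = 6.037900; φ = atan2(cos β − cos α, d + sin α − sin β) = 0.298853 rad; t = (φ − α) mod 2π = 3.756782 rad, q = (β − φ) mod 2π = 0.297618 rad → L = 4.73·(3.756782 + 6.037900 + 0.297618) = 4.73·10.092300 = 47.736581 m
RSR: p² = 2 + d² − 2cos(α−β) + 2d(sin β − sin α) = 42.492554; p = √p² = 6.518631; φ = atan2(cos α − cos β, d − sin α + sin β) = -0.276210 rad; t = (α − φ) mod 2π = 3.101466 rad, q = (φ − β) mod 2π = 5.410504 rad → L = 4.73·(3.101466 + 6.518631 + 5.410504) = 4.73·15.030602 = 71.094748 m
LSR: p² = d² − 2 + 2cos(α−β) + 2d(sin α + sin β) = 43.538545; p = √p² = 6.598374; φ = atan2(−cos α − cos β, d + sin α + sin β) − atan2(−2, p) = 0.312152 rad; t = (φ − α) mod 2π = 3.770081 rad, q = (φ − β) mod 2π = 5.998866 rad → L = 4.73·(3.770081 + 6.598374 + 5.998866) = 4.73·16.367321 = 77.417430 m
RSL: p² = d² − 2 + 2cos(α−β) − 2d(sin α + sin β) = 22.518035; p = √p² = 4.745317; φ = atan2(cos α + cos β, d − sin α − sin β) − atan2(2, p) = -0.422774 rad; t = (α − φ) mod 2π = 3.248031 rad, q = (β − φ) mod 2π = 1.019245 rad → L = 4.73·(3.248031 + 4.745317 + 1.019245) = 4.73·9.012593 = 42.629567 m
RLR: c = (6 − d² + 2cos(α−β) + 2d(sin α − sin β))/8 = -4.311569, |c| > 1 → infeasible
LRL: c = (6 − d² + 2cos(α−β) − 2d(sin α − sin β))/8 = -3.557030, |c| > 1 → infeasible
Shortest: RSL with L = 42.629567 m ≈ 42.6296 m
Convert RSL to answer units (arcs ×180/π): t = 3.248031·180/π = 186.0985°, p = ρ·p = 4.73·4.745317 = 22.4454 m, q = 1.019245·180/π = 58.3985°, L = 42.6296 m.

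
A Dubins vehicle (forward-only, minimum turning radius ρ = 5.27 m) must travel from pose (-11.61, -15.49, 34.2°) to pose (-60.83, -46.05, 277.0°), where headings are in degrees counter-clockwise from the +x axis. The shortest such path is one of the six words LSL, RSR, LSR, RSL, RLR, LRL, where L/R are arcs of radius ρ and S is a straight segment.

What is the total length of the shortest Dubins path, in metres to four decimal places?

Let ψ = atan2(Δy, Δx) = atan2(-30.56, -49.22) = -148.1644° be the start→goal bearing.
Normalize: d = |goal − start| / ρ = 57.935499/5.27 = 10.993453, α = (θ_start − ψ) mod 360° = 182.3644° = 3.182860 rad, β = (θ_goal − ψ) mod 360° = 65.1644° = 1.137334 rad.
Common terms: sin α = -0.041256, cos α = -0.999149, sin β = 0.907517, cos β = 0.420015, cos(α−β) = -0.457098, d² = 120.856014. Work in radians in the unit-radius frame; every candidate has L = ρ·(t + p + q).
LSL: p² = 2 + d² − 2cos(α−β) + 2d(sin α − sin β) = 102.909637; p = √p² = 10.144439; φ = atan2(cos β − cos α, d + sin α − sin β) = 0.140356 rad; t = (φ − α) mod 2π = 3.240682 rad, q = (β − φ) mod 2π = 0.996978 rad → L = 5.27·(3.240682 + 10.144439 + 0.996978) = 5.27·14.382098 = 75.793657 m
RSR: p² = 2 + d² − 2cos(α−β) + 2d(sin β − sin α) = 144.630783; p = √p² = 12.026254; φ = atan2(cos α − cos β, d − sin α + sin β) = -0.118281 rad; t = (α − φ) mod 2π = 3.301141 rad, q = (φ − β) mod 2π = 5.027570 rad → L = 5.27·(3.301141 + 12.026254 + 5.027570) = 5.27·20.354965 = 107.270666 m
LSR: p² = d² − 2 + 2cos(α−β) + 2d(sin α + sin β) = 136.988227; p = √p² = 11.704197; φ = atan2(−cos α − cos β, d + sin α + sin β) − atan2(−2, p) = 0.218037 rad; t = (φ − α) mod 2π = 3.318363 rad, q = (φ − β) mod 2π = 5.363889 rad → L = 5.27·(3.318363 + 11.704197 + 5.363889) = 5.27·20.386449 = 107.436584 m
RSL: p² = d² − 2 + 2cos(α−β) − 2d(sin α + sin β) = 98.895410; p = √p² = 9.944617; φ = atan2(cos α + cos β, d − sin α − sin β) − atan2(2, p) = -0.255590 rad; t = (α − φ) mod 2π = 3.438450 rad, q = (β − φ) mod 2π = 1.392924 rad → L = 5.27·(3.438450 + 9.944617 + 1.392924) = 5.27·14.775991 = 77.869474 m
RLR: c = (6 − d² + 2cos(α−β) + 2d(sin α − sin β))/8 = -17.078848, |c| > 1 → infeasible
LRL: c = (6 − d² + 2cos(α−β) − 2d(sin α − sin β))/8 = -11.863705, |c| > 1 → infeasible
Shortest: LSL with L = 75.793657 m ≈ 75.7937 m

75.7937 m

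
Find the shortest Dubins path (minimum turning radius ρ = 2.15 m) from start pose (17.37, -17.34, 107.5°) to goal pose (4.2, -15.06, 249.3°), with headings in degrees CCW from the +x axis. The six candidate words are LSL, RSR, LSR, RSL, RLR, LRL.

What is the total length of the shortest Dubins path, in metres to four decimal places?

Let ψ = atan2(Δy, Δx) = atan2(2.28, -13.17) = 170.1783° be the start→goal bearing.
Normalize: d = |goal − start| / ρ = 13.365901/2.15 = 6.216698, α = (θ_start − ψ) mod 360° = 297.3217° = 5.189243 rad, β = (θ_goal − ψ) mod 360° = 79.1217° = 1.380935 rad.
Common terms: sin α = -0.888443, cos α = 0.458987, sin β = 0.982030, cos β = 0.188723, cos(α−β) = -0.785857, d² = 38.647334. Work in radians in the unit-radius frame; every candidate has L = ρ·(t + p + q).
LSL: p² = 2 + d² − 2cos(α−β) + 2d(sin α − sin β) = 18.962709; p = √p² = 4.354619; φ = atan2(cos β − cos α, d + sin α − sin β) = -0.062104 rad; t = (φ − α) mod 2π = 1.031838 rad, q = (β − φ) mod 2π = 1.443038 rad → L = 2.15·(1.031838 + 4.354619 + 1.443038) = 2.15·6.829496 = 14.683417 m
RSR: p² = 2 + d² − 2cos(α−β) + 2d(sin β − sin α) = 65.475386; p = √p² = 8.091686; φ = atan2(cos α − cos β, d − sin α + sin β) = 0.033406 rad; t = (α − φ) mod 2π = 5.155837 rad, q = (φ − β) mod 2π = 4.935657 rad → L = 2.15·(5.155837 + 8.091686 + 4.935657) = 2.15·18.183180 = 39.093837 m
LSR: p² = d² − 2 + 2cos(α−β) + 2d(sin α + sin β) = 36.239227; p = √p² = 6.019903; φ = atan2(−cos α − cos β, d + sin α + sin β) − atan2(−2, p) = 0.218473 rad; t = (φ − α) mod 2π = 1.312415 rad, q = (φ − β) mod 2π = 5.120724 rad → L = 2.15·(1.312415 + 6.019903 + 5.120724) = 2.15·12.453041 = 26.774039 m
RSL: p² = d² − 2 + 2cos(α−β) − 2d(sin α + sin β) = 33.912013; p = √p² = 5.823402; φ = atan2(cos α + cos β, d − sin α − sin β) − atan2(2, p) = -0.225431 rad; t = (α − φ) mod 2π = 5.414675 rad, q = (β − φ) mod 2π = 1.606366 rad → L = 2.15·(5.414675 + 5.823402 + 1.606366) = 2.15·12.844443 = 27.615552 m
RLR: c = (6 − d² + 2cos(α−β) + 2d(sin α − sin β))/8 = -7.184423, |c| > 1 → infeasible
LRL: c = (6 − d² + 2cos(α−β) − 2d(sin α − sin β))/8 = -1.370339, |c| > 1 → infeasible
Shortest: LSL with L = 14.683417 m ≈ 14.6834 m

14.6834 m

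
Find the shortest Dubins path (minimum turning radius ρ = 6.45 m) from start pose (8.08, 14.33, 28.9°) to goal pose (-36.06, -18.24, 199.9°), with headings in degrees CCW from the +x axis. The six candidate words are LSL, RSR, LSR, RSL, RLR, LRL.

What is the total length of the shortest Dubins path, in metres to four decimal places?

Let ψ = atan2(Δy, Δx) = atan2(-32.57, -44.14) = -143.5771° be the start→goal bearing.
Normalize: d = |goal − start| / ρ = 54.855670/6.45 = 8.504755, α = (θ_start − ψ) mod 360° = 172.4771° = 3.010294 rad, β = (θ_goal − ψ) mod 360° = 343.4771° = 5.994807 rad.
Common terms: sin α = 0.130922, cos α = -0.991393, sin β = -0.284398, cos β = 0.958706, cos(α−β) = -0.987688, d² = 72.330858. Work in radians in the unit-radius frame; every candidate has L = ρ·(t + p + q).
LSL: p² = 2 + d² − 2cos(α−β) + 2d(sin α − sin β) = 83.370614; p = √p² = 9.130751; φ = atan2(cos β − cos α, d + sin α − sin β) = 0.215233 rad; t = (φ − α) mod 2π = 3.488124 rad, q = (β − φ) mod 2π = 5.779574 rad → L = 6.45·(3.488124 + 9.130751 + 5.779574) = 6.45·18.398449 = 118.669998 m
RSR: p² = 2 + d² − 2cos(α−β) + 2d(sin β − sin α) = 69.241854; p = √p² = 8.321169; φ = atan2(cos α − cos β, d − sin α + sin β) = -0.236554 rad; t = (α − φ) mod 2π = 3.246848 rad, q = (φ − β) mod 2π = 0.051824 rad → L = 6.45·(3.246848 + 8.321169 + 0.051824) = 6.45·11.619841 = 74.947976 m
LSR: p² = d² − 2 + 2cos(α−β) + 2d(sin α + sin β) = 65.744927; p = √p² = 8.108325; φ = atan2(−cos α − cos β, d + sin α + sin β) − atan2(−2, p) = 0.245747 rad; t = (φ − α) mod 2π = 3.518638 rad, q = (φ − β) mod 2π = 0.534125 rad → L = 6.45·(3.518638 + 8.108325 + 0.534125) = 6.45·12.161087 = 78.439013 m
RSL: p² = d² − 2 + 2cos(α−β) − 2d(sin α + sin β) = 70.966035; p = √p² = 8.424134; φ = atan2(cos α + cos β, d − sin α − sin β) − atan2(2, p) = -0.236873 rad; t = (α − φ) mod 2π = 3.247167 rad, q = (β − φ) mod 2π = 6.231680 rad → L = 6.45·(3.247167 + 8.424134 + 6.231680) = 6.45·17.902981 = 115.474225 m
RLR: c = (6 − d² + 2cos(α−β) + 2d(sin α − sin β))/8 = -7.655232, |c| > 1 → infeasible
LRL: c = (6 − d² + 2cos(α−β) − 2d(sin α − sin β))/8 = -9.421327, |c| > 1 → infeasible
Shortest: RSR with L = 74.947976 m ≈ 74.9480 m

74.9480 m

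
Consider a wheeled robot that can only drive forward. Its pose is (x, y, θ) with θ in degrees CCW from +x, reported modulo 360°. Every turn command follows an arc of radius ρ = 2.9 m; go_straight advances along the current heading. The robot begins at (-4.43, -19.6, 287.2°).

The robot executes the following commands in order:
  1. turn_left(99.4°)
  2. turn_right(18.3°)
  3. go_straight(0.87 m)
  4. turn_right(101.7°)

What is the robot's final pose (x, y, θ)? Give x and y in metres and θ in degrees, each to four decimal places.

(4.6931, -23.9749, 266.6000°)

set_pose: (x, y, θ) = (-4.4300, -19.6000, 287.2000°), ρ = 2.9
turn_left(99.4°): centre at ρ to the left, rotate +99.4° → (-0.3612, -21.3355, 386.6000° ≡ 26.6000°)
turn_right(18.3°): centre at ρ to the right, rotate −18.3° → (0.5187, -21.0589, 8.3000°)
go_straight(0.87): x += 0.87·cos θ, y += 0.87·sin θ → (1.3796, -20.9333, 8.3000°)
turn_right(101.7°): centre at ρ to the right, rotate −101.7° → (4.6931, -23.9749, -93.4000° ≡ 266.6000°)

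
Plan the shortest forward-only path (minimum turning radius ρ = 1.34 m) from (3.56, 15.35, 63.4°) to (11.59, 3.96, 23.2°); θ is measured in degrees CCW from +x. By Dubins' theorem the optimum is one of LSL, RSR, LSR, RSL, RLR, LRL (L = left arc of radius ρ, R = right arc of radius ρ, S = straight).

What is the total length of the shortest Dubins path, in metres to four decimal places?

Let ψ = atan2(Δy, Δx) = atan2(-11.39, 8.03) = -54.8160° be the start→goal bearing.
Normalize: d = |goal − start| / ρ = 13.936032/1.34 = 10.400024, α = (θ_start − ψ) mod 360° = 118.2160° = 2.063258 rad, β = (θ_goal − ψ) mod 360° = 78.0160° = 1.361636 rad.
Common terms: sin α = 0.881171, cos α = -0.472797, sin β = 0.978206, cos β = 0.207639, cos(α−β) = 0.763796, d² = 108.160503. Work in radians in the unit-radius frame; every candidate has L = ρ·(t + p + q).
LSL: p² = 2 + d² − 2cos(α−β) + 2d(sin α − sin β) = 106.614597; p = √p² = 10.325434; φ = atan2(cos β − cos α, d + sin α − sin β) = 0.065947 rad; t = (φ − α) mod 2π = 4.285874 rad, q = (β − φ) mod 2π = 1.295689 rad → L = 1.34·(4.285874 + 10.325434 + 1.295689) = 1.34·15.906997 = 21.315377 m
RSR: p² = 2 + d² − 2cos(α−β) + 2d(sin β − sin α) = 110.651226; p = √p² = 10.519089; φ = atan2(cos α − cos β, d − sin α + sin β) = -0.064731 rad; t = (α − φ) mod 2π = 2.127989 rad, q = (φ − β) mod 2π = 4.856818 rad → L = 1.34·(2.127989 + 10.519089 + 4.856818) = 1.34·17.503896 = 23.455221 m
LSR: p² = d² − 2 + 2cos(α−β) + 2d(sin α + sin β) = 146.363229; p = √p² = 12.098067; φ = atan2(−cos α − cos β, d + sin α + sin β) − atan2(−2, p) = 0.185459 rad; t = (φ − α) mod 2π = 4.405386 rad, q = (φ − β) mod 2π = 5.107009 rad → L = 1.34·(4.405386 + 12.098067 + 5.107009) = 1.34·21.610462 = 28.958020 m
RSL: p² = d² − 2 + 2cos(α−β) − 2d(sin α + sin β) = 69.012962; p = √p² = 8.307404; φ = atan2(cos α + cos β, d − sin α − sin β) − atan2(2, p) = -0.267290 rad; t = (α − φ) mod 2π = 2.330548 rad, q = (β − φ) mod 2π = 1.628926 rad → L = 1.34·(2.330548 + 8.307404 + 1.628926) = 1.34·12.266878 = 16.437616 m
RLR: c = (6 − d² + 2cos(α−β) + 2d(sin α − sin β))/8 = -12.831403, |c| > 1 → infeasible
LRL: c = (6 − d² + 2cos(α−β) − 2d(sin α − sin β))/8 = -12.326825, |c| > 1 → infeasible
Shortest: RSL with L = 16.437616 m ≈ 16.4376 m

16.4376 m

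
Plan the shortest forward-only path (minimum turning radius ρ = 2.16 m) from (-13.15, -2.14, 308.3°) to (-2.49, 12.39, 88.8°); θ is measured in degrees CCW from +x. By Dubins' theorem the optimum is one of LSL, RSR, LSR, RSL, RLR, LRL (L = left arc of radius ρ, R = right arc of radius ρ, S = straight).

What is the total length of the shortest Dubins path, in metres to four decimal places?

Let ψ = atan2(Δy, Δx) = atan2(14.53, 10.66) = 53.7342° be the start→goal bearing.
Normalize: d = |goal − start| / ρ = 18.021002/2.16 = 8.343056, α = (θ_start − ψ) mod 360° = 254.5658° = 4.443011 rad, β = (θ_goal − ψ) mod 360° = 35.0658° = 0.612014 rad.
Common terms: sin α = -0.963937, cos α = -0.266131, sin β = 0.574517, cos β = 0.818493, cos(α−β) = -0.771625, d² = 69.606589. Work in radians in the unit-radius frame; every candidate has L = ρ·(t + p + q).
LSL: p² = 2 + d² − 2cos(α−β) + 2d(sin α − sin β) = 47.479028; p = √p² = 6.890503; φ = atan2(cos β − cos α, d + sin α − sin β) = 0.158066 rad; t = (φ − α) mod 2π = 1.998240 rad, q = (β − φ) mod 2π = 0.453948 rad → L = 2.16·(1.998240 + 6.890503 + 0.453948) = 2.16·9.342690 = 20.180211 m
RSR: p² = 2 + d² − 2cos(α−β) + 2d(sin β − sin α) = 98.820647; p = √p² = 9.940857; φ = atan2(cos α − cos β, d − sin α + sin β) = -0.109325 rad; t = (α − φ) mod 2π = 4.552337 rad, q = (φ − β) mod 2π = 5.561846 rad → L = 2.16·(4.552337 + 9.940857 + 5.561846) = 2.16·20.055040 = 43.318887 m
LSR: p² = d² − 2 + 2cos(α−β) + 2d(sin α + sin β) = 59.565435; p = √p² = 7.717865; φ = atan2(−cos α − cos β, d + sin α + sin β) − atan2(−2, p) = 0.184225 rad; t = (φ − α) mod 2π = 2.024399 rad, q = (φ − β) mod 2π = 5.855397 rad → L = 2.16·(2.024399 + 7.717865 + 5.855397) = 2.16·15.597660 = 33.690947 m
RSL: p² = d² − 2 + 2cos(α−β) − 2d(sin α + sin β) = 72.561244; p = √p² = 8.518289; φ = atan2(cos α + cos β, d − sin α − sin β) − atan2(2, p) = -0.167442 rad; t = (α − φ) mod 2π = 4.610454 rad, q = (β − φ) mod 2π = 0.779456 rad → L = 2.16·(4.610454 + 8.518289 + 0.779456) = 2.16·13.908199 = 30.041709 m
RLR: c = (6 − d² + 2cos(α−β) + 2d(sin α − sin β))/8 = -11.352581, |c| > 1 → infeasible
LRL: c = (6 − d² + 2cos(α−β) − 2d(sin α − sin β))/8 = -4.934879, |c| > 1 → infeasible
Shortest: LSL with L = 20.180211 m ≈ 20.1802 m

20.1802 m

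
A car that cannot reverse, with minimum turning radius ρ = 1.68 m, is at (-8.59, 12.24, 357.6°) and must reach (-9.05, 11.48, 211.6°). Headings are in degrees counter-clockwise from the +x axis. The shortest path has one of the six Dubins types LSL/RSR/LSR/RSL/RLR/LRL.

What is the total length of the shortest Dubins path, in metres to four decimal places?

Let ψ = atan2(Δy, Δx) = atan2(-0.76, -0.46) = -121.1850° be the start→goal bearing.
Normalize: d = |goal − start| / ρ = 0.888369/1.68 = 0.528791, α = (θ_start − ψ) mod 360° = 118.7850° = 2.073189 rad, β = (θ_goal − ψ) mod 360° = 332.7850° = 5.808194 rad.
Common terms: sin α = 0.876433, cos α = -0.481524, sin β = -0.457331, cos β = 0.889296, cos(α−β) = -0.829038, d² = 0.279620. Work in radians in the unit-radius frame; every candidate has L = ρ·(t + p + q).
LSL: p² = 2 + d² − 2cos(α−β) + 2d(sin α − sin β) = 5.348261; p = √p² = 2.312631; φ = atan2(cos β − cos α, d + sin α − sin β) = 0.634474 rad; t = (φ − α) mod 2π = 4.844470 rad, q = (β − φ) mod 2π = 5.173720 rad → L = 1.68·(4.844470 + 2.312631 + 5.173720) = 1.68·12.330821 = 20.715779 m
RSR: p² = 2 + d² − 2cos(α−β) + 2d(sin β − sin α) = 2.527130; p = √p² = 1.589695; φ = atan2(cos α − cos β, d − sin α + sin β) = -2.101766 rad; t = (α − φ) mod 2π = 4.174955 rad, q = (φ − β) mod 2π = 4.656411 rad → L = 1.68·(4.174955 + 1.589695 + 4.656411) = 1.68·10.421061 = 17.507382 m
LSR: p² = d² − 2 + 2cos(α−β) + 2d(sin α + sin β) = -2.935220 < 0 → infeasible
RSL: p² = d² − 2 + 2cos(α−β) − 2d(sin α + sin β) = -3.821690 < 0 → infeasible
RLR: c = (6 − d² + 2cos(α−β) + 2d(sin α − sin β))/8 = 0.684109; p = 2π − arccos c = 5.465770 rad; φ = atan2(cos α − cos β, d − sin α + sin β) = -2.101766 rad; t = (α − φ + p/2) mod 2π = 0.624654 rad, q = (α − β − t + p) mod 2π = 1.106111 rad → L = 1.68·(0.624654 + 5.465770 + 1.106111) = 1.68·7.196536 = 12.090180 m
LRL: c = (6 − d² + 2cos(α−β) − 2d(sin α − sin β))/8 = 0.331467; p = 2π − arccos c = 5.050247 rad; φ = atan2(cos β − cos α, d + sin α − sin β) = 0.634474 rad; t = (φ − α + p/2) mod 2π = 1.086408 rad, q = (β − α − t + p) mod 2π = 1.415658 rad → L = 1.68·(1.086408 + 5.050247 + 1.415658) = 1.68·7.552314 = 12.687888 m
Shortest: RLR with L = 12.090180 m ≈ 12.0902 m

12.0902 m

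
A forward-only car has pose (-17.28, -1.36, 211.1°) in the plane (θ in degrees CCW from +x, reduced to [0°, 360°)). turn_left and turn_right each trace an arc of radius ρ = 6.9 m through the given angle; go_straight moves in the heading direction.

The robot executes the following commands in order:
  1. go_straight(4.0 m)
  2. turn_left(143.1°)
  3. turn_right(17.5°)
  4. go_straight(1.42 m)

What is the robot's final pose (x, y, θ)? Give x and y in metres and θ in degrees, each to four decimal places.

(-14.5021, -17.2881, 336.7000°)

set_pose: (x, y, θ) = (-17.2800, -1.3600, 211.1000°), ρ = 6.9
go_straight(4.0): x += 4.0·cos θ, y += 4.0·sin θ → (-20.7051, -3.4261, 211.1000°)
turn_left(143.1°): centre at ρ to the left, rotate +143.1° → (-17.8383, -16.1991, 354.2000°)
turn_right(17.5°): centre at ρ to the right, rotate −17.5° → (-15.8063, -16.7264, 336.7000°)
go_straight(1.42): x += 1.42·cos θ, y += 1.42·sin θ → (-14.5021, -17.2881, 336.7000°)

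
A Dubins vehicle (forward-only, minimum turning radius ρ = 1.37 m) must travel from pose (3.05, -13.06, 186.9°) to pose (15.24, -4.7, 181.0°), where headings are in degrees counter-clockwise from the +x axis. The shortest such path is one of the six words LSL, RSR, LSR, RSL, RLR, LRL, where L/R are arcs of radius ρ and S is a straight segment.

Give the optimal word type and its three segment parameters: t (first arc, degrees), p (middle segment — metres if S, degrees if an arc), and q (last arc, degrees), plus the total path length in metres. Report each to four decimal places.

RSL: t = 174.0665°, p = 13.3198 m, q = 168.1665°, L = 21.5030 m

Let ψ = atan2(Δy, Δx) = atan2(8.36, 12.19) = 34.4426° be the start→goal bearing.
Normalize: d = |goal − start| / ρ = 14.781262/1.37 = 10.789242, α = (θ_start − ψ) mod 360° = 152.4574° = 2.660883 rad, β = (θ_goal − ψ) mod 360° = 146.5574° = 2.557908 rad.
Common terms: sin α = 0.462409, cos α = -0.886667, sin β = 0.551102, cos β = -0.834438, cos(α−β) = 0.994703, d² = 116.407747. Work in radians in the unit-radius frame; every candidate has L = ρ·(t + p + q).
LSL: p² = 2 + d² − 2cos(α−β) + 2d(sin α − sin β) = 114.504475; p = √p² = 10.700676; φ = atan2(cos β − cos α, d + sin α − sin β) = 0.004881 rad; t = (φ − α) mod 2π = 3.627183 rad, q = (β − φ) mod 2π = 2.553027 rad → L = 1.37·(3.627183 + 10.700676 + 2.553027) = 1.37·16.880887 = 23.126816 m
RSR: p² = 2 + d² − 2cos(α−β) + 2d(sin β − sin α) = 118.332208; p = √p² = 10.878061; φ = atan2(cos α − cos β, d − sin α + sin β) = -0.004801 rad; t = (α − φ) mod 2π = 2.665684 rad, q = (φ − β) mod 2π = 3.720476 rad → L = 1.37·(2.665684 + 10.878061 + 3.720476) = 1.37·17.264221 = 23.651982 m
LSR: p² = d² − 2 + 2cos(α−β) + 2d(sin α + sin β) = 138.267175; p = √p² = 11.758706; φ = atan2(−cos α − cos β, d + sin α + sin β) − atan2(−2, p) = 0.313276 rad; t = (φ − α) mod 2π = 3.935579 rad, q = (φ − β) mod 2π = 4.038553 rad → L = 1.37·(3.935579 + 11.758706 + 4.038553) = 1.37·19.732838 = 27.033988 m
RSL: p² = d² − 2 + 2cos(α−β) − 2d(sin α + sin β) = 94.527130; p = √p² = 9.722506; φ = atan2(cos α + cos β, d − sin α − sin β) − atan2(2, p) = -0.377151 rad; t = (α − φ) mod 2π = 3.038034 rad, q = (β − φ) mod 2π = 2.935060 rad → L = 1.37·(3.038034 + 9.722506 + 2.935060) = 1.37·15.695600 = 21.502972 m
RLR: c = (6 − d² + 2cos(α−β) + 2d(sin α − sin β))/8 = -13.791526, |c| > 1 → infeasible
LRL: c = (6 − d² + 2cos(α−β) − 2d(sin α − sin β))/8 = -13.313059, |c| > 1 → infeasible
Shortest: RSL with L = 21.502972 m ≈ 21.5030 m
Convert RSL to answer units (arcs ×180/π): t = 3.038034·180/π = 174.0665°, p = ρ·p = 1.37·9.722506 = 13.3198 m, q = 2.935060·180/π = 168.1665°, L = 21.5030 m.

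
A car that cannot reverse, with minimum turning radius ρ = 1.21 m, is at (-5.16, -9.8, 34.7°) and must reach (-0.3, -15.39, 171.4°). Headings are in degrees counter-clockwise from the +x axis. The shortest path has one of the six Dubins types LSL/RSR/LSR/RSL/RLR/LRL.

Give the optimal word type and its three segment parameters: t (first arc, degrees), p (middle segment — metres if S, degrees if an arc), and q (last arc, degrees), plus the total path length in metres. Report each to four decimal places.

RSR: t = 72.6883°, p = 5.5220 m, q = 150.6117°, L = 10.2378 m

Let ψ = atan2(Δy, Δx) = atan2(-5.59, 4.86) = -48.9960° be the start→goal bearing.
Normalize: d = |goal − start| / ρ = 7.407273/1.21 = 6.121714, α = (θ_start − ψ) mod 360° = 83.6960° = 1.460771 rad, β = (θ_goal − ψ) mod 360° = 220.3960° = 3.846636 rad.
Common terms: sin α = 0.993953, cos α = 0.109804, sin β = -0.648067, cos β = -0.761584, cos(α−β) = -0.727773, d² = 37.475377. Work in radians in the unit-radius frame; every candidate has L = ρ·(t + p + q).
LSL: p² = 2 + d² − 2cos(α−β) + 2d(sin α − sin β) = 61.034873; p = √p² = 7.812482; φ = atan2(cos β − cos α, d + sin α − sin β) = -0.111770 rad; t = (φ − α) mod 2π = 4.710644 rad, q = (β − φ) mod 2π = 3.958406 rad → L = 1.21·(4.710644 + 7.812482 + 3.958406) = 1.21·16.481532 = 19.942654 m
RSR: p² = 2 + d² − 2cos(α−β) + 2d(sin β − sin α) = 20.826972; p = √p² = 4.563658; φ = atan2(cos α − cos β, d − sin α + sin β) = 0.192120 rad; t = (α − φ) mod 2π = 1.268650 rad, q = (φ − β) mod 2π = 2.628670 rad → L = 1.21·(1.268650 + 4.563658 + 2.628670) = 1.21·8.460978 = 10.237783 m
LSR: p² = d² − 2 + 2cos(α−β) + 2d(sin α + sin β) = 38.254670; p = √p² = 6.185036; φ = atan2(−cos α − cos β, d + sin α + sin β) − atan2(−2, p) = 0.413186 rad; t = (φ − α) mod 2π = 5.235601 rad, q = (φ − β) mod 2π = 2.849736 rad → L = 1.21·(5.235601 + 6.185036 + 2.849736) = 1.21·14.270372 = 17.267150 m
RSL: p² = d² − 2 + 2cos(α−β) − 2d(sin α + sin β) = 29.784993; p = √p² = 5.457563; φ = atan2(cos α + cos β, d − sin α − sin β) − atan2(2, p) = -0.463637 rad; t = (α − φ) mod 2π = 1.924407 rad, q = (β − φ) mod 2π = 4.310273 rad → L = 1.21·(1.924407 + 5.457563 + 4.310273) = 1.21·11.692243 = 14.147614 m
RLR: c = (6 − d² + 2cos(α−β) + 2d(sin α − sin β))/8 = -1.603372, |c| > 1 → infeasible
LRL: c = (6 − d² + 2cos(α−β) − 2d(sin α − sin β))/8 = -6.629359, |c| > 1 → infeasible
Shortest: RSR with L = 10.237783 m ≈ 10.2378 m
Convert RSR to answer units (arcs ×180/π): t = 1.268650·180/π = 72.6883°, p = ρ·p = 1.21·4.563658 = 5.5220 m, q = 2.628670·180/π = 150.6117°, L = 10.2378 m.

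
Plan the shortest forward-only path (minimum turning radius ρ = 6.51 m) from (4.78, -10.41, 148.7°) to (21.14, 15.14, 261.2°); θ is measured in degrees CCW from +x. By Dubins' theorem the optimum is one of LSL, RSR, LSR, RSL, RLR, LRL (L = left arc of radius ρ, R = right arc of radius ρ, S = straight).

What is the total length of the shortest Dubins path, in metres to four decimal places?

Let ψ = atan2(Δy, Δx) = atan2(25.55, 16.36) = 57.3680° be the start→goal bearing.
Normalize: d = |goal − start| / ρ = 30.338954/6.51 = 4.660362, α = (θ_start − ψ) mod 360° = 91.3320° = 1.594044 rad, β = (θ_goal − ψ) mod 360° = 203.8320° = 3.557539 rad.
Common terms: sin α = 0.999730, cos α = -0.023245, sin β = -0.404056, cos β = -0.914734, cos(α−β) = -0.382683, d² = 21.718970. Work in radians in the unit-radius frame; every candidate has L = ρ·(t + p + q).
LSL: p² = 2 + d² − 2cos(α−β) + 2d(sin α − sin β) = 37.568633; p = √p² = 6.129326; φ = atan2(cos β − cos α, d + sin α − sin β) = -0.145964 rad; t = (φ − α) mod 2π = 4.543177 rad, q = (β − φ) mod 2π = 3.703503 rad → L = 6.51·(4.543177 + 6.129326 + 3.703503) = 6.51·14.376006 = 93.587801 m
RSR: p² = 2 + d² − 2cos(α−β) + 2d(sin β − sin α) = 11.400040; p = √p² = 3.376395; φ = atan2(cos α − cos β, d − sin α + sin β) = 0.267204 rad; t = (α − φ) mod 2π = 1.326839 rad, q = (φ − β) mod 2π = 2.992851 rad → L = 6.51·(1.326839 + 3.376395 + 2.992851) = 6.51·7.696084 = 50.101510 m
LSR: p² = d² − 2 + 2cos(α−β) + 2d(sin α + sin β) = 24.505716; p = √p² = 4.950325; φ = atan2(−cos α − cos β, d + sin α + sin β) − atan2(−2, p) = 0.560560 rad; t = (φ − α) mod 2π = 5.249702 rad, q = (φ − β) mod 2π = 3.286207 rad → L = 6.51·(5.249702 + 4.950325 + 3.286207) = 6.51·13.486234 = 87.795381 m
RSL: p² = d² − 2 + 2cos(α−β) − 2d(sin α + sin β) = 13.401490; p = √p² = 3.660805; φ = atan2(cos α + cos β, d − sin α − sin β) − atan2(2, p) = -0.726813 rad; t = (α − φ) mod 2π = 2.320856 rad, q = (β − φ) mod 2π = 4.284352 rad → L = 6.51·(2.320856 + 3.660805 + 4.284352) = 6.51·10.266012 = 66.831739 m
RLR: c = (6 − d² + 2cos(α−β) + 2d(sin α − sin β))/8 = -0.425005; p = 2π − arccos c = 4.273422 rad; φ = atan2(cos α − cos β, d − sin α + sin β) = 0.267204 rad; t = (α − φ + p/2) mod 2π = 3.463550 rad, q = (α − β − t + p) mod 2π = 5.129561 rad → L = 6.51·(3.463550 + 4.273422 + 5.129561) = 6.51·12.866533 = 83.761130 m
LRL: c = (6 − d² + 2cos(α−β) − 2d(sin α − sin β))/8 = -3.696079, |c| > 1 → infeasible
Shortest: RSR with L = 50.101510 m ≈ 50.1015 m

50.1015 m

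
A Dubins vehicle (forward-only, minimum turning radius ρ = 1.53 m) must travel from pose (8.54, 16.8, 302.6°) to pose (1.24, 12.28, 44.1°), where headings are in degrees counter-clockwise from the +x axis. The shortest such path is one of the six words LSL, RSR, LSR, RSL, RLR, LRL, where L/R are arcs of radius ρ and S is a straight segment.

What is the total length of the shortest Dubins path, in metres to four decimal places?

Let ψ = atan2(Δy, Δx) = atan2(-4.52, -7.30) = -148.2351° be the start→goal bearing.
Normalize: d = |goal − start| / ρ = 8.586058/1.53 = 5.611803, α = (θ_start − ψ) mod 360° = 90.8351° = 1.585372 rad, β = (θ_goal − ψ) mod 360° = 192.3351° = 3.356881 rad.
Common terms: sin α = 0.999894, cos α = -0.014575, sin β = -0.213629, cos β = -0.976915, cos(α−β) = -0.199368, d² = 31.492332. Work in radians in the unit-radius frame; every candidate has L = ρ·(t + p + q).
LSL: p² = 2 + d² − 2cos(α−β) + 2d(sin α − sin β) = 47.511171; p = √p² = 6.892835; φ = atan2(cos β − cos α, d + sin α − sin β) = -0.140072 rad; t = (φ − α) mod 2π = 4.557741 rad, q = (β − φ) mod 2π = 3.496953 rad → L = 1.53·(4.557741 + 6.892835 + 3.496953) = 1.53·14.947529 = 22.869720 m
RSR: p² = 2 + d² − 2cos(α−β) + 2d(sin β − sin α) = 20.270965; p = √p² = 4.502329; φ = atan2(cos α − cos β, d − sin α + sin β) = 0.215405 rad; t = (α − φ) mod 2π = 1.369967 rad, q = (φ − β) mod 2π = 3.141709 rad → L = 1.53·(1.369967 + 4.502329 + 3.141709) = 1.53·9.014005 = 13.791428 m
LSR: p² = d² − 2 + 2cos(α−β) + 2d(sin α + sin β) = 37.918320; p = √p² = 6.157785; φ = atan2(−cos α − cos β, d + sin α + sin β) − atan2(−2, p) = 0.467788 rad; t = (φ − α) mod 2π = 5.165601 rad, q = (φ − β) mod 2π = 3.394092 rad → L = 1.53·(5.165601 + 6.157785 + 3.394092) = 1.53·14.717479 = 22.517743 m
RSL: p² = d² − 2 + 2cos(α−β) − 2d(sin α + sin β) = 20.268872; p = √p² = 4.502096; φ = atan2(cos α + cos β, d − sin α − sin β) − atan2(2, p) = -0.620698 rad; t = (α − φ) mod 2π = 2.206070 rad, q = (β − φ) mod 2π = 3.977579 rad → L = 1.53·(2.206070 + 4.502096 + 3.977579) = 1.53·10.685746 = 16.349192 m
RLR: c = (6 − d² + 2cos(α−β) + 2d(sin α − sin β))/8 = -1.533871, |c| > 1 → infeasible
LRL: c = (6 − d² + 2cos(α−β) − 2d(sin α − sin β))/8 = -4.938896, |c| > 1 → infeasible
Shortest: RSR with L = 13.791428 m ≈ 13.7914 m

13.7914 m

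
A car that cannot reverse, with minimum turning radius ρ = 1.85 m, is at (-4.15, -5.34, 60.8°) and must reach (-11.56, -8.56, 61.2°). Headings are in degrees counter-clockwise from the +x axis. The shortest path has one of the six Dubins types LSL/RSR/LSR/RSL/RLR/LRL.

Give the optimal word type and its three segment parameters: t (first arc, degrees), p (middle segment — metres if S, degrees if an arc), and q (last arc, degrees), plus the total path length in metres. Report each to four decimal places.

Let ψ = atan2(Δy, Δx) = atan2(-3.22, -7.41) = -156.5127° be the start→goal bearing.
Normalize: d = |goal − start| / ρ = 8.079387/1.85 = 4.367236, α = (θ_start − ψ) mod 360° = 217.3127° = 3.792823 rad, β = (θ_goal − ψ) mod 360° = 217.7127° = 3.799804 rad.
Common terms: sin α = -0.606165, cos α = -0.795339, sin β = -0.611703, cos β = -0.791087, cos(α−β) = 0.999976, d² = 19.072754. Work in radians in the unit-radius frame; every candidate has L = ρ·(t + p + q).
LSL: p² = 2 + d² − 2cos(α−β) + 2d(sin α − sin β) = 19.121171; p = √p² = 4.372776; φ = atan2(cos β − cos α, d + sin α − sin β) = 0.000972 rad; t = (φ − α) mod 2π = 2.491335 rad, q = (β − φ) mod 2π = 3.798832 rad → L = 1.85·(2.491335 + 4.372776 + 3.798832) = 1.85·10.662943 = 19.726444 m
RSR: p² = 2 + d² − 2cos(α−β) + 2d(sin β − sin α) = 19.024434; p = √p² = 4.361701; φ = atan2(cos α − cos β, d − sin α + sin β) = -0.000975 rad; t = (α − φ) mod 2π = 3.793798 rad, q = (φ − β) mod 2π = 2.482406 rad → L = 1.85·(3.793798 + 4.361701 + 2.482406) = 1.85·10.637905 = 19.680124 m
LSR: p² = d² − 2 + 2cos(α−β) + 2d(sin α + sin β) = 8.435267; p = √p² = 2.904353; φ = atan2(−cos α − cos β, d + sin α + sin β) − atan2(−2, p) = 1.069674 rad; t = (φ − α) mod 2π = 3.560037 rad, q = (φ − β) mod 2π = 3.553055 rad → L = 1.85·(3.560037 + 2.904353 + 3.553055) = 1.85·10.017445 = 18.532274 m
RSL: p² = d² − 2 + 2cos(α−β) − 2d(sin α + sin β) = 29.710143; p = √p² = 5.450701; φ = atan2(cos α + cos β, d − sin α − sin β) − atan2(2, p) = -0.628429 rad; t = (α − φ) mod 2π = 4.421252 rad, q = (β − φ) mod 2π = 4.428233 rad → L = 1.85·(4.421252 + 5.450701 + 4.428233) = 1.85·14.300187 = 26.455346 m
RLR: c = (6 − d² + 2cos(α−β) + 2d(sin α − sin β))/8 = -1.378054, |c| > 1 → infeasible
LRL: c = (6 − d² + 2cos(α−β) − 2d(sin α − sin β))/8 = -1.390146, |c| > 1 → infeasible
Shortest: LSR with L = 18.532274 m ≈ 18.5323 m
Convert LSR to answer units (arcs ×180/π): t = 3.560037·180/π = 203.9751°, p = ρ·p = 1.85·2.904353 = 5.3731 m, q = 3.553055·180/π = 203.5751°, L = 18.5323 m.

LSR: t = 203.9751°, p = 5.3731 m, q = 203.5751°, L = 18.5323 m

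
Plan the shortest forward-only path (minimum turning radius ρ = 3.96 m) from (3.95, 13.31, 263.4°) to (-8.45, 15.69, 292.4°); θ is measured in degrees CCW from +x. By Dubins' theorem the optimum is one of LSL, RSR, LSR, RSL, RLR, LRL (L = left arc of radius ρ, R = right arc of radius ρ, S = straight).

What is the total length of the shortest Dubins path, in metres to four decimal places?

33.9348 m

Let ψ = atan2(Δy, Δx) = atan2(2.38, -12.40) = 169.1350° be the start→goal bearing.
Normalize: d = |goal − start| / ρ = 12.626338/3.96 = 3.188469, α = (θ_start − ψ) mod 360° = 94.2650° = 1.645234 rad, β = (θ_goal − ψ) mod 360° = 123.2650° = 2.151379 rad.
Common terms: sin α = 0.997231, cos α = -0.074369, sin β = 0.836143, cos β = -0.548512, cos(α−β) = 0.874620, d² = 10.166335. Work in radians in the unit-radius frame; every candidate has L = ρ·(t + p + q).
LSL: p² = 2 + d² − 2cos(α−β) + 2d(sin α − sin β) = 11.444343; p = √p² = 3.382949; φ = atan2(cos β − cos α, d + sin α − sin β) = -0.140620 rad; t = (φ − α) mod 2π = 4.497332 rad, q = (β − φ) mod 2π = 2.291999 rad → L = 3.96·(4.497332 + 3.382949 + 2.291999) = 3.96·10.172280 = 40.282227 m
RSR: p² = 2 + d² − 2cos(α−β) + 2d(sin β − sin α) = 9.389848; p = √p² = 3.064286; φ = atan2(cos α − cos β, d − sin α + sin β) = 0.155356 rad; t = (α − φ) mod 2π = 1.489878 rad, q = (φ − β) mod 2π = 4.287162 rad → L = 3.96·(1.489878 + 3.064286 + 4.287162) = 3.96·8.841326 = 35.011650 m
LSR: p² = d² − 2 + 2cos(α−β) + 2d(sin α + sin β) = 21.606886; p = √p² = 4.648321; φ = atan2(−cos α − cos β, d + sin α + sin β) − atan2(−2, p) = 0.529724 rad; t = (φ − α) mod 2π = 5.167675 rad, q = (φ − β) mod 2π = 4.661530 rad → L = 3.96·(5.167675 + 4.648321 + 4.661530) = 3.96·14.477526 = 57.331002 m
RSL: p² = d² − 2 + 2cos(α−β) − 2d(sin α + sin β) = -1.775737 < 0 → infeasible
RLR: c = (6 − d² + 2cos(α−β) + 2d(sin α − sin β))/8 = -0.173731; p = 2π − arccos c = 4.537772 rad; φ = atan2(cos α − cos β, d − sin α + sin β) = 0.155356 rad; t = (α − φ + p/2) mod 2π = 3.758764 rad, q = (α − β − t + p) mod 2π = 0.272863 rad → L = 3.96·(3.758764 + 4.537772 + 0.272863) = 3.96·8.569398 = 33.934817 m
LRL: c = (6 − d² + 2cos(α−β) − 2d(sin α − sin β))/8 = -0.430543; p = 2π − arccos c = 4.267295 rad; φ = atan2(cos β − cos α, d + sin α − sin β) = -0.140620 rad; t = (φ − α + p/2) mod 2π = 0.347794 rad, q = (β − α − t + p) mod 2π = 4.425646 rad → L = 3.96·(0.347794 + 4.267295 + 4.425646) = 3.96·9.040735 = 35.801311 m
Shortest: RLR with L = 33.934817 m ≈ 33.9348 m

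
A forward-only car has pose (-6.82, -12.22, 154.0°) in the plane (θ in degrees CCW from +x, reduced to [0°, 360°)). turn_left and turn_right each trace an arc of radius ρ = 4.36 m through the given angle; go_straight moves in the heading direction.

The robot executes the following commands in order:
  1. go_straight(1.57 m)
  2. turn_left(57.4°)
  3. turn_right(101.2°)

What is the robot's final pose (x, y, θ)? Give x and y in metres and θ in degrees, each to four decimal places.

(-18.7774, -9.5130, 110.2000°)

set_pose: (x, y, θ) = (-6.8200, -12.2200, 154.0000°), ρ = 4.36
go_straight(1.57): x += 1.57·cos θ, y += 1.57·sin θ → (-8.2311, -11.5318, 154.0000°)
turn_left(57.4°): centre at ρ to the left, rotate +57.4° → (-12.4140, -11.7290, 211.4000°)
turn_right(101.2°): centre at ρ to the right, rotate −101.2° → (-18.7774, -9.5130, 110.2000°)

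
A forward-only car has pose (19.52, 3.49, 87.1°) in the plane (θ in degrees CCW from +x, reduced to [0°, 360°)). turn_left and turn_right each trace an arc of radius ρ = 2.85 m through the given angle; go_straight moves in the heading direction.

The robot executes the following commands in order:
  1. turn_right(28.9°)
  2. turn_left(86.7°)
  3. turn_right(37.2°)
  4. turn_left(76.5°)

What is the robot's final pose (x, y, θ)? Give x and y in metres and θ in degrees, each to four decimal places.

set_pose: (x, y, θ) = (19.5200, 3.4900, 87.1000°), ρ = 2.85
turn_right(28.9°): centre at ρ to the right, rotate −28.9° → (19.9442, 4.8476, 58.2000°)
turn_left(86.7°): centre at ρ to the left, rotate +86.7° → (19.1607, 8.6812, 144.9000°)
turn_right(37.2°): centre at ρ to the right, rotate −37.2° → (18.0844, 10.1464, 107.7000°)
turn_left(76.5°): centre at ρ to the left, rotate +76.5° → (15.1606, 12.1223, 184.2000°)

(15.1606, 12.1223, 184.2000°)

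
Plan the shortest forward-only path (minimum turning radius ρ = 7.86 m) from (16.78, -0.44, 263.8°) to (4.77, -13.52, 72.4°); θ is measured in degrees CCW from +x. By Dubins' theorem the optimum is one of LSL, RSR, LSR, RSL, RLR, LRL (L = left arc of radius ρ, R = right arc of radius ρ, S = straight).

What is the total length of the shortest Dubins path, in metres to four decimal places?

Let ψ = atan2(Δy, Δx) = atan2(-13.08, -12.01) = -132.5580° be the start→goal bearing.
Normalize: d = |goal − start| / ρ = 17.757435/7.86 = 2.259216, α = (θ_start − ψ) mod 360° = 36.3580° = 0.634567 rad, β = (θ_goal − ψ) mod 360° = 204.9580° = 3.577192 rad.
Common terms: sin α = 0.592829, cos α = 0.805328, sin β = -0.421954, cos β = -0.906617, cos(α−β) = -0.980271, d² = 5.104055. Work in radians in the unit-radius frame; every candidate has L = ρ·(t + p + q).
LSL: p² = 2 + d² − 2cos(α−β) + 2d(sin α − sin β) = 13.649825; p = √p² = 3.694567; φ = atan2(cos β − cos α, d + sin α − sin β) = -0.481793 rad; t = (φ − α) mod 2π = 5.166826 rad, q = (β − φ) mod 2π = 4.058985 rad → L = 7.86·(5.166826 + 3.694567 + 4.058985) = 7.86·12.920377 = 101.554166 m
RSR: p² = 2 + d² − 2cos(α−β) + 2d(sin β − sin α) = 4.479370; p = √p² = 2.116452; φ = atan2(cos α − cos β, d − sin α + sin β) = 0.942236 rad; t = (α − φ) mod 2π = 5.975516 rad, q = (φ − β) mod 2π = 3.648230 rad → L = 7.86·(5.975516 + 2.116452 + 3.648230) = 7.86·11.740198 = 92.277955 m
LSR: p² = d² − 2 + 2cos(α−β) + 2d(sin α + sin β) = 1.915599; p = √p² = 1.384052; φ = atan2(−cos α − cos β, d + sin α + sin β) − atan2(−2, p) = 1.007099 rad; t = (φ − α) mod 2π = 0.372532 rad, q = (φ − β) mod 2π = 3.713092 rad → L = 7.86·(0.372532 + 1.384052 + 3.713092) = 7.86·5.469676 = 42.991654 m
RSL: p² = d² − 2 + 2cos(α−β) − 2d(sin α + sin β) = 0.371427; p = √p² = 0.609448; φ = atan2(cos α + cos β, d − sin α − sin β) − atan2(2, p) = -1.323475 rad; t = (α − φ) mod 2π = 1.958043 rad, q = (β − φ) mod 2π = 4.900668 rad → L = 7.86·(1.958043 + 0.609448 + 4.900668) = 7.86·7.468158 = 58.699721 m
RLR: c = (6 − d² + 2cos(α−β) + 2d(sin α − sin β))/8 = 0.440079; p = 2π − arccos c = 5.168075 rad; φ = atan2(cos α − cos β, d − sin α + sin β) = 0.942236 rad; t = (α − φ + p/2) mod 2π = 2.276368 rad, q = (α − β − t + p) mod 2π = 6.232267 rad → L = 7.86·(2.276368 + 5.168075 + 6.232267) = 7.86·13.676711 = 107.498947 m
LRL: c = (6 − d² + 2cos(α−β) − 2d(sin α − sin β))/8 = -0.706228; p = 2π − arccos c = 3.928233 rad; φ = atan2(cos β − cos α, d + sin α − sin β) = -0.481793 rad; t = (φ − α + p/2) mod 2π = 0.847757 rad, q = (β − α − t + p) mod 2π = 6.023101 rad → L = 7.86·(0.847757 + 3.928233 + 6.023101) = 7.86·10.799090 = 84.880851 m
Shortest: LSR with L = 42.991654 m ≈ 42.9917 m

42.9917 m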